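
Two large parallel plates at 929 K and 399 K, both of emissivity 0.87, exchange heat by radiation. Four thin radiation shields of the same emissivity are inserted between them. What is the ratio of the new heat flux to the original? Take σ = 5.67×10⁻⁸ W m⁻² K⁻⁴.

ratio ≈ 0.200

With N identical shields there are N+1 = 5 gaps in series, each with the same radiative resistance, so the flux falls to 1/(N+1) of its unshielded value.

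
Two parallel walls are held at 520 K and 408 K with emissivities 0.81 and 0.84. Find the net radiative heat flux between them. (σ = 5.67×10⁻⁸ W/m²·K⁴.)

For two large parallel gray plates, q = σ(T₁⁴ − T₂⁴) / (1/ε₁ + 1/ε₂ − 1).
1/ε₁ + 1/ε₂ − 1 = 1/0.81 + 1/0.84 − 1 = 1.425.
T₁⁴ − T₂⁴ = 7.31×10^10 − 2.77×10^10 = 4.54×10^10 K⁴.
q = 5.67×10⁻⁸ × 4.54×10^10 / 1.425 = 1810 W/m².

q ≈ 1810 W/m²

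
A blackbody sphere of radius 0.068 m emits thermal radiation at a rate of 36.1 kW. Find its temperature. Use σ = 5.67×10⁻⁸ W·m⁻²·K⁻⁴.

A = 4πr² = 4π × (0.068)² = 0.0581 m².
From P = σAT⁴, T = (P / σA)^(1/4) = (36100 / (5.67×10⁻⁸ × 0.0581))^(1/4).
T = (1.10×10^13)^(1/4) = 1820 K.

T ≈ 1820 K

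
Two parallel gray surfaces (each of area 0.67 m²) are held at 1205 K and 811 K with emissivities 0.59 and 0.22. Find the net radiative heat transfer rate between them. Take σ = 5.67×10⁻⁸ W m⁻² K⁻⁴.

Q ≈ 12100 W

For two large parallel gray plates, q = σ(T₁⁴ − T₂⁴) / (1/ε₁ + 1/ε₂ − 1).
1/ε₁ + 1/ε₂ − 1 = 1/0.59 + 1/0.22 − 1 = 5.240.
T₁⁴ − T₂⁴ = 2.11×10^12 − 4.33×10^11 = 1.68×10^12 K⁴.
q = 5.67×10⁻⁸ × 1.68×10^12 / 5.240 = 18100 W/m².
Q = q·A = 18100 × 0.67 = 12100 W.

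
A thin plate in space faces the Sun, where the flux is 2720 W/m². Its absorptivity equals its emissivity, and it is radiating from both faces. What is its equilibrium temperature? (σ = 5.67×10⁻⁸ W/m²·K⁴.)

Absorbed flux αS = emitted flux 2εσT⁴ per unit area; with α = ε this gives T = (S/2σ)^(1/4).
T = (2720 / (2 × 5.67×10⁻⁸))^(1/4) = (2.40×10^10)^(1/4).
T = 394 K.

T ≈ 394 K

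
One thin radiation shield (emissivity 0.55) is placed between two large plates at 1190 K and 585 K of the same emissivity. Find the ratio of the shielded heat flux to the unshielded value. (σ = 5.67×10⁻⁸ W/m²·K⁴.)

With N identical shields there are N+1 = 2 gaps in series, each with the same radiative resistance, so the flux falls to 1/(N+1) of its unshielded value.

ratio ≈ 0.500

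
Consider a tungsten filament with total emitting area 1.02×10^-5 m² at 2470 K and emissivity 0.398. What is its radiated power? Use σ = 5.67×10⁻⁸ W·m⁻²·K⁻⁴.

P ≈ 8.57 W

Stefan–Boltzmann: P = εσAT⁴ = 0.398 × 5.67×10⁻⁸ × 1.02×10^-5 × (2470)⁴ = 0.398 × 5.67×10⁻⁸ × 1.02×10^-5 × 3.72×10^13.
P = 8.57 W.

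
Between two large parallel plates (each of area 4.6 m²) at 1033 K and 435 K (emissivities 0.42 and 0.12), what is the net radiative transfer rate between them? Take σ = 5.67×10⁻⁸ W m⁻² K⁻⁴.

Q ≈ 29600 W

For two large parallel gray plates, q = σ(T₁⁴ − T₂⁴) / (1/ε₁ + 1/ε₂ − 1).
1/ε₁ + 1/ε₂ − 1 = 1/0.42 + 1/0.12 − 1 = 9.714.
T₁⁴ − T₂⁴ = 1.14×10^12 − 3.58×10^10 = 1.10×10^12 K⁴.
q = 5.67×10⁻⁸ × 1.10×10^12 / 9.714 = 6440 W/m².
Q = q·A = 6440 × 4.6 = 29600 W.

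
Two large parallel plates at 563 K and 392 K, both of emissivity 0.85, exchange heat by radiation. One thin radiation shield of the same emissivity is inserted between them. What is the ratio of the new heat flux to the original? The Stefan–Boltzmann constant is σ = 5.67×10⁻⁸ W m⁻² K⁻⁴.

ratio ≈ 0.500

With N identical shields there are N+1 = 2 gaps in series, each with the same radiative resistance, so the flux falls to 1/(N+1) of its unshielded value.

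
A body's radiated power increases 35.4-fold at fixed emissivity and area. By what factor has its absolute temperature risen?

P ∝ T⁴ ⇒ T ∝ P^(1/4), so T scales by (35.4)^(1/4) = 2.44.

factor ≈ 2.44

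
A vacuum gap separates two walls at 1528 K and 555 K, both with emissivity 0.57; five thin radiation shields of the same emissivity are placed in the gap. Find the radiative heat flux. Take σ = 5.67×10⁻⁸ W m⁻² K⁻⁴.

Each of the 6 gaps contributes resistance (2/ε − 1) = 2/0.57 − 1 = 2.509; total = 15.05.
q = σ(T₁⁴ − T₂⁴) / 15.05 = 5.67×10⁻⁸ × 5.36×10^12 / 15.05 = 20200 W/m².

q ≈ 20200 W/m²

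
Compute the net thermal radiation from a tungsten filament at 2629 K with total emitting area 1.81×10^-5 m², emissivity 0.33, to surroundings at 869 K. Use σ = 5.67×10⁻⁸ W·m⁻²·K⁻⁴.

Q = εσA(T⁴ − T_s⁴). T⁴ − T_s⁴ = (2629)⁴ − (869)⁴ = 4.78×10^13 − 5.70×10^11 = 4.72×10^13 K⁴.
Q = 0.33 × 5.67×10⁻⁸ × 1.81×10^-5 × 4.72×10^13 = 16.0 W.

Q ≈ 16.0 W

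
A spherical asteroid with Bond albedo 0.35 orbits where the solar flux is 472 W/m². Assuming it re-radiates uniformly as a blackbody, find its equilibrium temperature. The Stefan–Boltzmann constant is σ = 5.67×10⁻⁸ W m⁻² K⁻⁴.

Power absorbed = (1−a)S·πR²; power emitted = 4πR²σT⁴. Equating and cancelling πR²:
T = ((1−a)S / 4σ)^(1/4) = (307 / (4 × 5.67×10⁻⁸))^(1/4) = (1.35×10^9)^(1/4).
T = 192 K.

T ≈ 192 K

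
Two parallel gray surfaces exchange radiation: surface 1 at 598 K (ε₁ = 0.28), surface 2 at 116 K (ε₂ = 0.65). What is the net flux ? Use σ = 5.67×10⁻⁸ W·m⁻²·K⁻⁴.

For two large parallel gray plates, q = σ(T₁⁴ − T₂⁴) / (1/ε₁ + 1/ε₂ − 1).
1/ε₁ + 1/ε₂ − 1 = 1/0.28 + 1/0.65 − 1 = 4.110.
T₁⁴ − T₂⁴ = 1.28×10^11 − 1.81×10^8 = 1.28×10^11 K⁴.
q = 5.67×10⁻⁸ × 1.28×10^11 / 4.110 = 1760 W/m².

q ≈ 1760 W/m²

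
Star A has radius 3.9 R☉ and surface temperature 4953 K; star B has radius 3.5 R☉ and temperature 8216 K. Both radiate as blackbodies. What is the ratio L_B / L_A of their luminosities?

L_B/L_A ≈ 6.10

L = 4πR²σT⁴ ∝ R²T⁴, so L_B/L_A = (3.5/3.9)² × (8216/4953)⁴ = 0.805 × 7.57 = 6.10.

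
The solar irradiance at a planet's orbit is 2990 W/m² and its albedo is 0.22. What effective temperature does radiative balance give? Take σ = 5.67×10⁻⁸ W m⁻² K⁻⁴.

T ≈ 318 K

Power absorbed = (1−a)S·πR²; power emitted = 4πR²σT⁴. Equating and cancelling πR²:
T = ((1−a)S / 4σ)^(1/4) = (2330 / (4 × 5.67×10⁻⁸))^(1/4) = (1.03×10^10)^(1/4).
T = 318 K.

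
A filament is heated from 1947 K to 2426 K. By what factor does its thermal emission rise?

P ∝ T⁴, so the ratio is (2426/1947)⁴ = (1.246)⁴ = 2.41.

ratio ≈ 2.41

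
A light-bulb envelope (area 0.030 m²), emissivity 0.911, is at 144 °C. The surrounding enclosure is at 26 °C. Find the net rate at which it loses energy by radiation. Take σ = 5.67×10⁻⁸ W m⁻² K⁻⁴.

Convert: 144 °C = 417 K; 26 °C = 299 K.
Q = εσA(T⁴ − T_s⁴). T⁴ − T_s⁴ = (417)⁴ − (299)⁴ = 3.02×10^10 − 7.99×10^9 = 2.22×10^10 K⁴.
Q = 0.911 × 5.67×10⁻⁸ × 0.0300 × 2.22×10^10 = 34.5 W.

Q ≈ 34.5 W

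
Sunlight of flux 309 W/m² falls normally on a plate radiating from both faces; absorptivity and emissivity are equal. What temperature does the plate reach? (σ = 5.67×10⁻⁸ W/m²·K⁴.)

T ≈ 228 K

Absorbed flux αS = emitted flux 2εσT⁴ per unit area; with α = ε this gives T = (S/2σ)^(1/4).
T = (309 / (2 × 5.67×10⁻⁸))^(1/4) = (2.72×10^9)^(1/4).
T = 228 K.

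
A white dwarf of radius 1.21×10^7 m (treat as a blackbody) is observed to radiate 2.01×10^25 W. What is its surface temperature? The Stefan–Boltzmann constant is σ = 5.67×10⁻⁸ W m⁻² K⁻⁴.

A = 4πr² = 4π × (1.21×10^7)² = 1.84×10^15 m².
From P = σAT⁴, T = (P / σA)^(1/4) = (2.01×10^25 / (5.67×10⁻⁸ × 1.84×10^15))^(1/4).
T = (1.93×10^17)^(1/4) = 21000 K.

T ≈ 21000 K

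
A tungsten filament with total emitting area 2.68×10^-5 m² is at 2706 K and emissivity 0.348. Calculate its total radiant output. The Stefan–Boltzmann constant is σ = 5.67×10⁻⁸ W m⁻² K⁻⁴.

Stefan–Boltzmann: P = εσAT⁴ = 0.348 × 5.67×10⁻⁸ × 2.68×10^-5 × (2706)⁴ = 0.348 × 5.67×10⁻⁸ × 2.68×10^-5 × 5.36×10^13.
P = 28.4 W.

P ≈ 28.4 W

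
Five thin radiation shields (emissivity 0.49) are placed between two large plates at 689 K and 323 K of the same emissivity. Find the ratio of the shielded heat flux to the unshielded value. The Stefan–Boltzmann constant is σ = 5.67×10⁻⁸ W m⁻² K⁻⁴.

ratio ≈ 0.167

With N identical shields there are N+1 = 6 gaps in series, each with the same radiative resistance, so the flux falls to 1/(N+1) of its unshielded value.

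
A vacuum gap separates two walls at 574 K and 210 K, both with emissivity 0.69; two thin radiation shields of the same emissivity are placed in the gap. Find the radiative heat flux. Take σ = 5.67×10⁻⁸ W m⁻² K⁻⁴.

q ≈ 1060 W/m²

Each of the 3 gaps contributes resistance (2/ε − 1) = 2/0.69 − 1 = 1.899; total = 5.696.
q = σ(T₁⁴ − T₂⁴) / 5.696 = 5.67×10⁻⁸ × 1.07×10^11 / 5.696 = 1060 W/m².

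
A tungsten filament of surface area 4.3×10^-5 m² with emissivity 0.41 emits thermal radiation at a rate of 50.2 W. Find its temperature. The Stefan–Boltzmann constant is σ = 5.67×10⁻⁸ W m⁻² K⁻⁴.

T ≈ 2660 K

From P = εσAT⁴, T = (P / εσA)^(1/4) = (50.2 / (0.41 × 5.67×10⁻⁸ × 4.30×10^-5))^(1/4).
T = (5.02×10^13)^(1/4) = 2660 K.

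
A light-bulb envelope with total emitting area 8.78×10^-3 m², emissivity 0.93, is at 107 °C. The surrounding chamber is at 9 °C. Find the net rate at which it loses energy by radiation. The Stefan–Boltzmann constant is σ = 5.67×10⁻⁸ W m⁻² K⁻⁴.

Q ≈ 6.73 W

Convert: 107 °C = 380 K; 9 °C = 282 K.
Q = εσA(T⁴ − T_s⁴). T⁴ − T_s⁴ = (380)⁴ − (282)⁴ = 2.09×10^10 − 6.32×10^9 = 1.45×10^10 K⁴.
Q = 0.93 × 5.67×10⁻⁸ × 8.78×10^-3 × 1.45×10^10 = 6.73 W.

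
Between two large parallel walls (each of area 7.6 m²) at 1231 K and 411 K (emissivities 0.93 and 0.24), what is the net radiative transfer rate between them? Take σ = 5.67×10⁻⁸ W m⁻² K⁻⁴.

Q ≈ 2.30×10^5 W

For two large parallel gray plates, q = σ(T₁⁴ − T₂⁴) / (1/ε₁ + 1/ε₂ − 1).
1/ε₁ + 1/ε₂ − 1 = 1/0.93 + 1/0.24 − 1 = 4.242.
T₁⁴ − T₂⁴ = 2.30×10^12 − 2.85×10^10 = 2.27×10^12 K⁴.
q = 5.67×10⁻⁸ × 2.27×10^12 / 4.242 = 30300 W/m².
Q = q·A = 30300 × 7.6 = 2.30×10^5 W.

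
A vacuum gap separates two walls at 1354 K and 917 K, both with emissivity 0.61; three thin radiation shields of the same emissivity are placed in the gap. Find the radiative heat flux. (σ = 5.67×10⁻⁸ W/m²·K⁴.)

Each of the 4 gaps contributes resistance (2/ε − 1) = 2/0.61 − 1 = 2.279; total = 9.115.
q = σ(T₁⁴ − T₂⁴) / 9.115 = 5.67×10⁻⁸ × 2.65×10^12 / 9.115 = 16500 W/m².

q ≈ 16500 W/m²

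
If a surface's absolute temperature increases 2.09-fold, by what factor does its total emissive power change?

P ∝ T⁴, so the power scales as (2.09)⁴ = 19.1.

factor ≈ 19.1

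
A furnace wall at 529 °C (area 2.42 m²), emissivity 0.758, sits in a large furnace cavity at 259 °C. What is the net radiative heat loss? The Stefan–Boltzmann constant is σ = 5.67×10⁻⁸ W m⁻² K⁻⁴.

Q ≈ 34700 W

Convert: 529 °C = 802 K; 259 °C = 532 K.
Q = εσA(T⁴ − T_s⁴). T⁴ − T_s⁴ = (802)⁴ − (532)⁴ = 4.14×10^11 − 8.01×10^10 = 3.34×10^11 K⁴.
Q = 0.758 × 5.67×10⁻⁸ × 2.42 × 3.34×10^11 = 34700 W.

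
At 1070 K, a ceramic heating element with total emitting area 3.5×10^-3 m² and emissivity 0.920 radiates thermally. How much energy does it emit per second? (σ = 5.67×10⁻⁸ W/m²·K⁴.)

P ≈ 239 W

Stefan–Boltzmann: P = εσAT⁴ = 0.920 × 5.67×10⁻⁸ × 3.50×10^-3 × (1070)⁴ = 0.920 × 5.67×10⁻⁸ × 3.50×10^-3 × 1.31×10^12.
P = 239 W.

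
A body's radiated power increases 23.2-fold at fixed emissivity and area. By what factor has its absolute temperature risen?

P ∝ T⁴ ⇒ T ∝ P^(1/4), so T scales by (23.2)^(1/4) = 2.19.

factor ≈ 2.19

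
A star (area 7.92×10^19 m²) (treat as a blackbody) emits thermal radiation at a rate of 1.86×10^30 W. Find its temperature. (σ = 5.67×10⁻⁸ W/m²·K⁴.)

From P = σAT⁴, T = (P / σA)^(1/4) = (1.86×10^30 / (5.67×10⁻⁸ × 7.92×10^19))^(1/4).
T = (4.14×10^17)^(1/4) = 25400 K.

T ≈ 25400 K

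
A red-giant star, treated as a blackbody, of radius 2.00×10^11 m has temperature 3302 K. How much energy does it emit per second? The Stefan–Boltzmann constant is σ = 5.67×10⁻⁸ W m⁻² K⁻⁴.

A = 4πr² = 4π × (2.00×10^11)² = 5.03×10^23 m².
P = σAT⁴ = 5.67×10⁻⁸ × 5.03×10^23 × (3302)⁴ = 5.67×10⁻⁸ × 5.03×10^23 × 1.19×10^14.
P = 3.39×10^30 W.

P ≈ 3.39×10^30 W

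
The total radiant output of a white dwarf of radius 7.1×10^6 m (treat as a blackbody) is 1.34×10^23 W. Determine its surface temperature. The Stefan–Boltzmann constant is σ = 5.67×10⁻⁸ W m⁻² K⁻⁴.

T ≈ 7820 K

A = 4πr² = 4π × (7.1×10^6)² = 6.33×10^14 m².
From P = σAT⁴, T = (P / σA)^(1/4) = (1.34×10^23 / (5.67×10⁻⁸ × 6.33×10^14))^(1/4).
T = (3.73×10^15)^(1/4) = 7820 K.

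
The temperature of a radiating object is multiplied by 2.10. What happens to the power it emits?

P ∝ T⁴, so the power scales as (2.10)⁴ = 19.4.

factor ≈ 19.4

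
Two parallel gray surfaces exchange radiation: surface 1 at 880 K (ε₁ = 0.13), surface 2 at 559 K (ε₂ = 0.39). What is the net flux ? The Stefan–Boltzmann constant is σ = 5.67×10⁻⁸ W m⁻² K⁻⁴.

q ≈ 3080 W/m²

For two large parallel gray plates, q = σ(T₁⁴ − T₂⁴) / (1/ε₁ + 1/ε₂ − 1).
1/ε₁ + 1/ε₂ − 1 = 1/0.13 + 1/0.39 − 1 = 9.256.
T₁⁴ − T₂⁴ = 6.00×10^11 − 9.76×10^10 = 5.02×10^11 K⁴.
q = 5.67×10⁻⁸ × 5.02×10^11 / 9.256 = 3080 W/m².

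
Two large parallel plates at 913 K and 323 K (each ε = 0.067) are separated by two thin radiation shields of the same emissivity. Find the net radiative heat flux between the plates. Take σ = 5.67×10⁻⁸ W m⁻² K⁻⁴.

Each of the 3 gaps contributes resistance (2/ε − 1) = 2/0.067 − 1 = 28.85; total = 86.55.
q = σ(T₁⁴ − T₂⁴) / 86.55 = 5.67×10⁻⁸ × 6.84×10^11 / 86.55 = 448 W/m².

q ≈ 448 W/m²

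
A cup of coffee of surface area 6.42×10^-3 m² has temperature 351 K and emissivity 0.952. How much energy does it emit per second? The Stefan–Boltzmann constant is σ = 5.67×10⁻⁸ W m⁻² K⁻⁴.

P = εσAT⁴ = 0.952 × 5.67×10⁻⁸ × 6.42×10^-3 × (351)⁴ = 0.952 × 5.67×10⁻⁸ × 6.42×10^-3 × 1.52×10^10.
P = 5.26 W.

P ≈ 5.26 W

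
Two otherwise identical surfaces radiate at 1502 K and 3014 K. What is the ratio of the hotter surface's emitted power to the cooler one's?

ratio ≈ 16.2

P ∝ T⁴, so the ratio is (3014/1502)⁴ = (2.007)⁴ = 16.2.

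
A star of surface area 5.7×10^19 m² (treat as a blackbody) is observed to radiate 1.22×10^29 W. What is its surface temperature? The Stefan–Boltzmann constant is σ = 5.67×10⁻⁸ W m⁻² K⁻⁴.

From P = σAT⁴, T = (P / σA)^(1/4) = (1.22×10^29 / (5.67×10⁻⁸ × 5.70×10^19))^(1/4).
T = (3.77×10^16)^(1/4) = 13900 K.

T ≈ 13900 K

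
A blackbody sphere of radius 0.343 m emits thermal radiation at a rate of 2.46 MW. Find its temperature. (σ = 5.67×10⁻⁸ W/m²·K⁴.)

T ≈ 2330 K

A = 4πr² = 4π × (0.343)² = 1.48 m².
From P = σAT⁴, T = (P / σA)^(1/4) = (2.46×10^6 / (5.67×10⁻⁸ × 1.48))^(1/4).
T = (2.93×10^13)^(1/4) = 2330 K.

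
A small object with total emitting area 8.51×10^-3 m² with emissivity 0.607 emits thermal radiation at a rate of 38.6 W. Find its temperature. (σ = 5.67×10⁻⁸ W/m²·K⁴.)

From P = εσAT⁴, T = (P / εσA)^(1/4) = (38.6 / (0.607 × 5.67×10⁻⁸ × 8.51×10^-3))^(1/4).
T = (1.32×10^11)^(1/4) = 603 K.

T ≈ 603 K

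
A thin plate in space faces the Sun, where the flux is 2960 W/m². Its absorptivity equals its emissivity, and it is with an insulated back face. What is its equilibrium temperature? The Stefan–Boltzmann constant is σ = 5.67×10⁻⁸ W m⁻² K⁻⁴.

Absorbed flux αS = emitted flux εσT⁴ (one radiating face); with α = ε, T = (S/σ)^(1/4).
T = (2960 / 5.67×10⁻⁸)^(1/4) = (5.22×10^10)^(1/4).
T = 478 K.

T ≈ 478 K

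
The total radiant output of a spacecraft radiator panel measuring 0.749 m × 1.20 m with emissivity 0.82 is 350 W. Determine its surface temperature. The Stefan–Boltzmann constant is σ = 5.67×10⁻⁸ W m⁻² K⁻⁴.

A = 0.749 × 1.20 = 0.899 m².
From P = εσAT⁴, T = (P / εσA)^(1/4) = (350 / (0.82 × 5.67×10⁻⁸ × 0.899))^(1/4).
T = (8.38×10^9)^(1/4) = 303 K.

T ≈ 303 K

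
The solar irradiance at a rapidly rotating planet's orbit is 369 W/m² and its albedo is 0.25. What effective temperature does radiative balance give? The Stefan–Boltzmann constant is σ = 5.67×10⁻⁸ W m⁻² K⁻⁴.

T ≈ 187 K

Power absorbed = (1−a)S·πR²; power emitted = 4πR²σT⁴. Equating and cancelling πR²:
T = ((1−a)S / 4σ)^(1/4) = (277 / (4 × 5.67×10⁻⁸))^(1/4) = (1.22×10^9)^(1/4).
T = 187 K.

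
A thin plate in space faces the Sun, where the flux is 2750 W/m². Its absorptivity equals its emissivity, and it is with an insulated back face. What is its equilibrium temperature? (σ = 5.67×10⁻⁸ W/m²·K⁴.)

T ≈ 469 K

Absorbed flux αS = emitted flux εσT⁴ (one radiating face); with α = ε, T = (S/σ)^(1/4).
T = (2750 / 5.67×10⁻⁸)^(1/4) = (4.85×10^10)^(1/4).
T = 469 K.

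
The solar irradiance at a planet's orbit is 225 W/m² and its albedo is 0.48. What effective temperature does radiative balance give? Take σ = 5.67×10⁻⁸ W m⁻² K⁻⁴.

T ≈ 151 K

Power absorbed = (1−a)S·πR²; power emitted = 4πR²σT⁴. Equating and cancelling πR²:
T = ((1−a)S / 4σ)^(1/4) = (117 / (4 × 5.67×10⁻⁸))^(1/4) = (5.16×10^8)^(1/4).
T = 151 K.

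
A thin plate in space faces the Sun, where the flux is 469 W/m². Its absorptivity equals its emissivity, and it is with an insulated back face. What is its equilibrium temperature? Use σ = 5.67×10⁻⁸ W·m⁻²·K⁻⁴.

T ≈ 302 K

Absorbed flux αS = emitted flux εσT⁴ (one radiating face); with α = ε, T = (S/σ)^(1/4).
T = (469 / 5.67×10⁻⁸)^(1/4) = (8.27×10^9)^(1/4).
T = 302 K.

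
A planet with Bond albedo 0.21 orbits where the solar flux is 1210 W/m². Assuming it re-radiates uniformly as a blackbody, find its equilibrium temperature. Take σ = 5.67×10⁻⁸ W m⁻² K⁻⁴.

Power absorbed = (1−a)S·πR²; power emitted = 4πR²σT⁴. Equating and cancelling πR²:
T = ((1−a)S / 4σ)^(1/4) = (956 / (4 × 5.67×10⁻⁸))^(1/4) = (4.21×10^9)^(1/4).
T = 255 K.

T ≈ 255 K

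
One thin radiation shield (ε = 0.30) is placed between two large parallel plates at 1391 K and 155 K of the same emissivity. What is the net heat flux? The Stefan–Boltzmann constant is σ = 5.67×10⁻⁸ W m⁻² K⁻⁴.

Each of the 2 gaps contributes resistance (2/ε − 1) = 2/0.30 − 1 = 5.667; total = 11.33.
q = σ(T₁⁴ − T₂⁴) / 11.33 = 5.67×10⁻⁸ × 3.74×10^12 / 11.33 = 18700 W/m².

q ≈ 18700 W/m²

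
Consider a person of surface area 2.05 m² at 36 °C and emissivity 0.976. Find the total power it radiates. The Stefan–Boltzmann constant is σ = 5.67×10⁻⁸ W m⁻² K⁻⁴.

P ≈ 1030 W

36 °C = 309 K.
Stefan–Boltzmann: P = εσAT⁴ = 0.976 × 5.67×10⁻⁸ × 2.05 × (309)⁴ = 0.976 × 5.67×10⁻⁸ × 2.05 × 9.12×10^9.
P = 1030 W.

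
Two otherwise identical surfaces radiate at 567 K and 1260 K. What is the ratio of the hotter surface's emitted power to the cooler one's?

P ∝ T⁴, so the ratio is (1260/567)⁴ = (2.222)⁴ = 24.4.

ratio ≈ 24.4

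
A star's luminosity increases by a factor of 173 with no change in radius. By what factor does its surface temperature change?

P ∝ T⁴ ⇒ T ∝ P^(1/4), so T scales by (173)^(1/4) = 3.63.

factor ≈ 3.63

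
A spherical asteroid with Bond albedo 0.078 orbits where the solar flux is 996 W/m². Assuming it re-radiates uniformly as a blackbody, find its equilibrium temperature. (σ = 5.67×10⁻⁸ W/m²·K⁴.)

T ≈ 252 K

Power absorbed = (1−a)S·πR²; power emitted = 4πR²σT⁴. Equating and cancelling πR²:
T = ((1−a)S / 4σ)^(1/4) = (918 / (4 × 5.67×10⁻⁸))^(1/4) = (4.05×10^9)^(1/4).
T = 252 K.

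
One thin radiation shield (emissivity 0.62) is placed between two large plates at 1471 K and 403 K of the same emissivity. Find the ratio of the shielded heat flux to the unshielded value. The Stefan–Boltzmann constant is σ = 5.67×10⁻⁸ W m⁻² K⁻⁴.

ratio ≈ 0.500

With N identical shields there are N+1 = 2 gaps in series, each with the same radiative resistance, so the flux falls to 1/(N+1) of its unshielded value.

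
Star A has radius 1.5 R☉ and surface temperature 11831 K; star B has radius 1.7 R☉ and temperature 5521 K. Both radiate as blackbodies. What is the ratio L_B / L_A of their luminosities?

L_B/L_A ≈ 0.0609

L = 4πR²σT⁴ ∝ R²T⁴, so L_B/L_A = (1.7/1.5)² × (5521/11831)⁴ = 1.28 × 0.0474 = 0.0609.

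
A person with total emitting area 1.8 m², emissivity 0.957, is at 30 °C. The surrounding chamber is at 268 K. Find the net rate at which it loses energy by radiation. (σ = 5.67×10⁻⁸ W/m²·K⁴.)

Convert: 30 °C = 303 K.
Q = εσA(T⁴ − T_s⁴). T⁴ − T_s⁴ = (303)⁴ − (268)⁴ = 8.43×10^9 − 5.16×10^9 = 3.27×10^9 K⁴.
Q = 0.957 × 5.67×10⁻⁸ × 1.80 × 3.27×10^9 = 319 W.

Q ≈ 319 W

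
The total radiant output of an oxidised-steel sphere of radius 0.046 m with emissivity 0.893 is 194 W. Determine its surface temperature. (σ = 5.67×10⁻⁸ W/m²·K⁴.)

A = 4πr² = 4π × (0.046)² = 0.0266 m².
From P = εσAT⁴, T = (P / εσA)^(1/4) = (194 / (0.893 × 5.67×10⁻⁸ × 0.0266))^(1/4).
T = (1.44×10^11)^(1/4) = 616 K.

T ≈ 616 K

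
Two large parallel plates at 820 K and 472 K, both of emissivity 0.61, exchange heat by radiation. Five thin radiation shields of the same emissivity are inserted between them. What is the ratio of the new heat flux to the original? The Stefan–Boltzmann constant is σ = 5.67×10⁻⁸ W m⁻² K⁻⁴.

ratio ≈ 0.167

With N identical shields there are N+1 = 6 gaps in series, each with the same radiative resistance, so the flux falls to 1/(N+1) of its unshielded value.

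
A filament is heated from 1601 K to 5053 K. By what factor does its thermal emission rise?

P ∝ T⁴, so the ratio is (5053/1601)⁴ = (3.156)⁴ = 99.2.

ratio ≈ 99.2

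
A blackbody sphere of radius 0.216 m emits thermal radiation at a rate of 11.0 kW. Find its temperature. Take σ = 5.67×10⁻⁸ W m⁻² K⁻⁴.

A = 4πr² = 4π × (0.216)² = 0.586 m².
From P = σAT⁴, T = (P / σA)^(1/4) = (11000 / (5.67×10⁻⁸ × 0.586))^(1/4).
T = (3.31×10^11)^(1/4) = 758 K.

T ≈ 758 K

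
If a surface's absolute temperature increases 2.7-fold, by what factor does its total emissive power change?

P ∝ T⁴, so the power scales as (2.7)⁴ = 53.1.

factor ≈ 53.1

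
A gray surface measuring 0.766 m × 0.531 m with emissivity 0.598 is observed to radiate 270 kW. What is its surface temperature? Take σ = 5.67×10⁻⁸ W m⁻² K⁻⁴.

T ≈ 2100 K

A = 0.766 × 0.531 = 0.407 m².
From P = εσAT⁴, T = (P / εσA)^(1/4) = (2.70×10^5 / (0.598 × 5.67×10⁻⁸ × 0.407))^(1/4).
T = (1.96×10^13)^(1/4) = 2100 K.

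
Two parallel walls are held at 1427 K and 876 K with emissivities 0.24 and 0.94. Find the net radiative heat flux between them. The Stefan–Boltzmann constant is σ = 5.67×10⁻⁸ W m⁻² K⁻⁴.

q ≈ 47700 W/m²

For two large parallel gray plates, q = σ(T₁⁴ − T₂⁴) / (1/ε₁ + 1/ε₂ − 1).
1/ε₁ + 1/ε₂ − 1 = 1/0.24 + 1/0.94 − 1 = 4.230.
T₁⁴ − T₂⁴ = 4.15×10^12 − 5.89×10^11 = 3.56×10^12 K⁴.
q = 5.67×10⁻⁸ × 3.56×10^12 / 4.230 = 47700 W/m².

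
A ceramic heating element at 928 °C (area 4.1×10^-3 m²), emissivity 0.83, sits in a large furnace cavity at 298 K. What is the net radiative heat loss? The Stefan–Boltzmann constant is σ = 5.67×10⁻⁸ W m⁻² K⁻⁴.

Q ≈ 400 W

Convert: 928 °C = 1201 K.
Q = εσA(T⁴ − T_s⁴). T⁴ − T_s⁴ = (1201)⁴ − (298)⁴ = 2.08×10^12 − 7.89×10^9 = 2.07×10^12 K⁴.
Q = 0.83 × 5.67×10⁻⁸ × 4.10×10^-3 × 2.07×10^12 = 400 W.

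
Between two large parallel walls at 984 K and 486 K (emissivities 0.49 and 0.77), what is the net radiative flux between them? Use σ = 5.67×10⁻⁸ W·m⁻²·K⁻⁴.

q ≈ 21400 W/m²

For two large parallel gray plates, q = σ(T₁⁴ − T₂⁴) / (1/ε₁ + 1/ε₂ − 1).
1/ε₁ + 1/ε₂ − 1 = 1/0.49 + 1/0.77 − 1 = 2.340.
T₁⁴ − T₂⁴ = 9.38×10^11 − 5.58×10^10 = 8.82×10^11 K⁴.
q = 5.67×10⁻⁸ × 8.82×10^11 / 2.340 = 21400 W/m².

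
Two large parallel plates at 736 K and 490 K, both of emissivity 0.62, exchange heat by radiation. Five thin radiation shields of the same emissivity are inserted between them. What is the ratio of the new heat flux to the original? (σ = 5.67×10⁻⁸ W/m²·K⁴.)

With N identical shields there are N+1 = 6 gaps in series, each with the same radiative resistance, so the flux falls to 1/(N+1) of its unshielded value.

ratio ≈ 0.167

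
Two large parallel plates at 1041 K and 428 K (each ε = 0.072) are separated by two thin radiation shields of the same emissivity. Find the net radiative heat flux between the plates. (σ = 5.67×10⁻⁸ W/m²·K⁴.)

Each of the 3 gaps contributes resistance (2/ε − 1) = 2/0.072 − 1 = 26.78; total = 80.33.
q = σ(T₁⁴ − T₂⁴) / 80.33 = 5.67×10⁻⁸ × 1.14×10^12 / 80.33 = 805 W/m².

q ≈ 805 W/m²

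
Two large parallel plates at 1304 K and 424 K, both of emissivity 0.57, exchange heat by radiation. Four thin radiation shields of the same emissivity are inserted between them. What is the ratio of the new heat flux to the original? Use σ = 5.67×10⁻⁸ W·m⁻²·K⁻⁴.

With N identical shields there are N+1 = 5 gaps in series, each with the same radiative resistance, so the flux falls to 1/(N+1) of its unshielded value.

ratio ≈ 0.200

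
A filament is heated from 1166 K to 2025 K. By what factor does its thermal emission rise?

ratio ≈ 9.10

P ∝ T⁴, so the ratio is (2025/1166)⁴ = (1.737)⁴ = 9.10.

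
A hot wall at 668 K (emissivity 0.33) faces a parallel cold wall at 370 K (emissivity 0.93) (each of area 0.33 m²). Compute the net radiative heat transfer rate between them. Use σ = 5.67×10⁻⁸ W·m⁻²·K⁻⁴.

Q ≈ 1090 W

For two large parallel gray plates, q = σ(T₁⁴ − T₂⁴) / (1/ε₁ + 1/ε₂ − 1).
1/ε₁ + 1/ε₂ − 1 = 1/0.33 + 1/0.93 − 1 = 3.106.
T₁⁴ − T₂⁴ = 1.99×10^11 − 1.87×10^10 = 1.80×10^11 K⁴.
q = 5.67×10⁻⁸ × 1.80×10^11 / 3.106 = 3290 W/m².
Q = q·A = 3290 × 0.33 = 1090 W.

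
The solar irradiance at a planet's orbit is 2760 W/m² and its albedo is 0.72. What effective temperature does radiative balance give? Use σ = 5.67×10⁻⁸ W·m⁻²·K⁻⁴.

Power absorbed = (1−a)S·πR²; power emitted = 4πR²σT⁴. Equating and cancelling πR²:
T = ((1−a)S / 4σ)^(1/4) = (773 / (4 × 5.67×10⁻⁸))^(1/4) = (3.41×10^9)^(1/4).
T = 242 K.

T ≈ 242 K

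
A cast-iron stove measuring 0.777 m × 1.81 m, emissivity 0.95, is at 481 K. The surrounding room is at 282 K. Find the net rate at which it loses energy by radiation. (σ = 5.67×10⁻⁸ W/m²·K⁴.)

A = 0.777 × 1.81 = 1.41 m².
Q = εσA(T⁴ − T_s⁴). T⁴ − T_s⁴ = (481)⁴ − (282)⁴ = 5.35×10^10 − 6.32×10^9 = 4.72×10^10 K⁴.
Q = 0.95 × 5.67×10⁻⁸ × 1.41 × 4.72×10^10 = 3580 W.

Q ≈ 3580 W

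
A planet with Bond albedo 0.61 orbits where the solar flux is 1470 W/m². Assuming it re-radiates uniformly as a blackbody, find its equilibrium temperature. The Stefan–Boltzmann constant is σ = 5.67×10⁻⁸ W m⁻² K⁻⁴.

T ≈ 224 K

Power absorbed = (1−a)S·πR²; power emitted = 4πR²σT⁴. Equating and cancelling πR²:
T = ((1−a)S / 4σ)^(1/4) = (573 / (4 × 5.67×10⁻⁸))^(1/4) = (2.53×10^9)^(1/4).
T = 224 K.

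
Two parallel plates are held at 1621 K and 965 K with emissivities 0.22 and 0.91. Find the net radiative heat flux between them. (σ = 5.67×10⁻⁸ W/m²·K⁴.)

q ≈ 73700 W/m²

For two large parallel gray plates, q = σ(T₁⁴ − T₂⁴) / (1/ε₁ + 1/ε₂ − 1).
1/ε₁ + 1/ε₂ − 1 = 1/0.22 + 1/0.91 − 1 = 4.644.
T₁⁴ − T₂⁴ = 6.90×10^12 − 8.67×10^11 = 6.04×10^12 K⁴.
q = 5.67×10⁻⁸ × 6.04×10^12 / 4.644 = 73700 W/m².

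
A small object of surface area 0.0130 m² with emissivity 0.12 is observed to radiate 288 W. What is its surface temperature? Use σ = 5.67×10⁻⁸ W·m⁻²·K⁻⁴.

From P = εσAT⁴, T = (P / εσA)^(1/4) = (288 / (0.12 × 5.67×10⁻⁸ × 0.0130))^(1/4).
T = (3.26×10^12)^(1/4) = 1340 K.

T ≈ 1340 K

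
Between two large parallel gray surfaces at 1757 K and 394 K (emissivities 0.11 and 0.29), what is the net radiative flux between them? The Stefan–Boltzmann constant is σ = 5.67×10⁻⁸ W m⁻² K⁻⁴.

q ≈ 46700 W/m²

For two large parallel gray plates, q = σ(T₁⁴ − T₂⁴) / (1/ε₁ + 1/ε₂ − 1).
1/ε₁ + 1/ε₂ − 1 = 1/0.11 + 1/0.29 − 1 = 11.54.
T₁⁴ − T₂⁴ = 9.53×10^12 − 2.41×10^10 = 9.51×10^12 K⁴.
q = 5.67×10⁻⁸ × 9.51×10^12 / 11.54 = 46700 W/m².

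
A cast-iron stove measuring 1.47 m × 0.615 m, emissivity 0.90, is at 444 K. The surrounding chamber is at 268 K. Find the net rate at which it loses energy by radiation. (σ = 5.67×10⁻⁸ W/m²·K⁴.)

A = 1.47 × 0.615 = 0.904 m².
Q = εσA(T⁴ − T_s⁴). T⁴ − T_s⁴ = (444)⁴ − (268)⁴ = 3.89×10^10 − 5.16×10^9 = 3.37×10^10 K⁴.
Q = 0.90 × 5.67×10⁻⁸ × 0.904 × 3.37×10^10 = 1550 W.

Q ≈ 1550 W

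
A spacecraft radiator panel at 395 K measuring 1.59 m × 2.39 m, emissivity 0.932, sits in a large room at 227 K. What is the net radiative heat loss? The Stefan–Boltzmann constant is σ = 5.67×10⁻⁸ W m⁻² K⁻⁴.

A = 1.59 × 2.39 = 3.80 m².
Q = εσA(T⁴ − T_s⁴). T⁴ − T_s⁴ = (395)⁴ − (227)⁴ = 2.43×10^10 − 2.66×10^9 = 2.17×10^10 K⁴.
Q = 0.932 × 5.67×10⁻⁸ × 3.80 × 2.17×10^10 = 4360 W.

Q ≈ 4360 W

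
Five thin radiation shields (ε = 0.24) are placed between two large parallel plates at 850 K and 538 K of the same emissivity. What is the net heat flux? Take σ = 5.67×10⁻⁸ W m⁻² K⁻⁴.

Each of the 6 gaps contributes resistance (2/ε − 1) = 2/0.24 − 1 = 7.333; total = 44.00.
q = σ(T₁⁴ − T₂⁴) / 44.00 = 5.67×10⁻⁸ × 4.38×10^11 / 44.00 = 565 W/m².

q ≈ 565 W/m²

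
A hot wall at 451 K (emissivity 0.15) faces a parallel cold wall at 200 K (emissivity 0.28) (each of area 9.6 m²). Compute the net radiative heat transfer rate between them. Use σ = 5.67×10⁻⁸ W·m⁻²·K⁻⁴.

Q ≈ 2340 W

For two large parallel gray plates, q = σ(T₁⁴ − T₂⁴) / (1/ε₁ + 1/ε₂ − 1).
1/ε₁ + 1/ε₂ − 1 = 1/0.15 + 1/0.28 − 1 = 9.238.
T₁⁴ − T₂⁴ = 4.14×10^10 − 1.60×10^9 = 3.98×10^10 K⁴.
q = 5.67×10⁻⁸ × 3.98×10^10 / 9.238 = 244 W/m².
Q = q·A = 244 × 9.6 = 2340 W.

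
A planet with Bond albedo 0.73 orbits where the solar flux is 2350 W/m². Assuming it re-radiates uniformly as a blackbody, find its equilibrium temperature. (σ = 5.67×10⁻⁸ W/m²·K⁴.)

Power absorbed = (1−a)S·πR²; power emitted = 4πR²σT⁴. Equating and cancelling πR²:
T = ((1−a)S / 4σ)^(1/4) = (634 / (4 × 5.67×10⁻⁸))^(1/4) = (2.80×10^9)^(1/4).
T = 230 K.

T ≈ 230 K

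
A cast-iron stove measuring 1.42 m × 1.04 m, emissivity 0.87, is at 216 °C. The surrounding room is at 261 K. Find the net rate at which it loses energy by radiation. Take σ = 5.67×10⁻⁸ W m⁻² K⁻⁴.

Q ≈ 3830 W

A = 1.42 × 1.04 = 1.48 m².
Convert: 216 °C = 489 K.
Q = εσA(T⁴ − T_s⁴). T⁴ − T_s⁴ = (489)⁴ − (261)⁴ = 5.72×10^10 − 4.64×10^9 = 5.25×10^10 K⁴.
Q = 0.87 × 5.67×10⁻⁸ × 1.48 × 5.25×10^10 = 3830 W.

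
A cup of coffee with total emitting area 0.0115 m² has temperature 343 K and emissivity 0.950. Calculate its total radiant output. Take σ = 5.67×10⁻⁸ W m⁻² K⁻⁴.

P ≈ 8.57 W

Stefan–Boltzmann: P = εσAT⁴ = 0.950 × 5.67×10⁻⁸ × 0.0115 × (343)⁴ = 0.950 × 5.67×10⁻⁸ × 0.0115 × 1.38×10^10.
P = 8.57 W.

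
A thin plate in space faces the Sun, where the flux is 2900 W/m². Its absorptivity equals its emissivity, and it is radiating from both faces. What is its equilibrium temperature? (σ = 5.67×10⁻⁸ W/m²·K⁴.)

T ≈ 400 K

Absorbed flux αS = emitted flux 2εσT⁴ per unit area; with α = ε this gives T = (S/2σ)^(1/4).
T = (2900 / (2 × 5.67×10⁻⁸))^(1/4) = (2.56×10^10)^(1/4).
T = 400 K.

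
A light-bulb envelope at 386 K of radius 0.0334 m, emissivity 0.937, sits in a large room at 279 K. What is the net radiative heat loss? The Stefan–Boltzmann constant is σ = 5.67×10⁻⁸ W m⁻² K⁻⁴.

Q ≈ 12.0 W

A = 4πr² = 4π × (0.0334)² = 0.0140 m².
Q = εσA(T⁴ − T_s⁴). T⁴ − T_s⁴ = (386)⁴ − (279)⁴ = 2.22×10^10 − 6.06×10^9 = 1.61×10^10 K⁴.
Q = 0.937 × 5.67×10⁻⁸ × 0.0140 × 1.61×10^10 = 12.0 W.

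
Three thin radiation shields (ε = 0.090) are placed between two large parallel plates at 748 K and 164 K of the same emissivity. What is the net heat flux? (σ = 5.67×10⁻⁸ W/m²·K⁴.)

q ≈ 209 W/m²

Each of the 4 gaps contributes resistance (2/ε − 1) = 2/0.090 − 1 = 21.22; total = 84.89.
q = σ(T₁⁴ − T₂⁴) / 84.89 = 5.67×10⁻⁸ × 3.12×10^11 / 84.89 = 209 W/m².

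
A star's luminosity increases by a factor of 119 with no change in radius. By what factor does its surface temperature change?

P ∝ T⁴ ⇒ T ∝ P^(1/4), so T scales by (119)^(1/4) = 3.30.

factor ≈ 3.30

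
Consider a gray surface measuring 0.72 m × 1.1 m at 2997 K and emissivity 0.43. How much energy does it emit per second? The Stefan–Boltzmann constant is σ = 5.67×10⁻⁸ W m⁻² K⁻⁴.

P ≈ 1.56×10^6 W

A = 0.72 × 1.1 = 0.792 m².
P = εσAT⁴ = 0.43 × 5.67×10⁻⁸ × 0.792 × (2997)⁴ = 0.43 × 5.67×10⁻⁸ × 0.792 × 8.07×10^13.
P = 1.56×10^6 W.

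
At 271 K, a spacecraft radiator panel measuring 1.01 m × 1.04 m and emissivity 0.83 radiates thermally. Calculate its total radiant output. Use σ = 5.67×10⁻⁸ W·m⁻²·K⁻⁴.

P ≈ 267 W

A = 1.01 × 1.04 = 1.05 m².
P = εσAT⁴ = 0.83 × 5.67×10⁻⁸ × 1.05 × (271)⁴ = 0.83 × 5.67×10⁻⁸ × 1.05 × 5.39×10^9.
P = 267 W.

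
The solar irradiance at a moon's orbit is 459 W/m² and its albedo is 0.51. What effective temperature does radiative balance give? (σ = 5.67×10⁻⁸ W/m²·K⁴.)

Power absorbed = (1−a)S·πR²; power emitted = 4πR²σT⁴. Equating and cancelling πR²:
T = ((1−a)S / 4σ)^(1/4) = (225 / (4 × 5.67×10⁻⁸))^(1/4) = (9.92×10^8)^(1/4).
T = 177 K.

T ≈ 177 K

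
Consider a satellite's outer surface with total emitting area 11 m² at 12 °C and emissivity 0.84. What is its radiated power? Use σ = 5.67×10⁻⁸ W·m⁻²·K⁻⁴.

12 °C = 285 K.
P = εσAT⁴ = 0.84 × 5.67×10⁻⁸ × 11.0 × (285)⁴ = 0.84 × 5.67×10⁻⁸ × 11.0 × 6.60×10^9.
P = 3460 W.

P ≈ 3460 W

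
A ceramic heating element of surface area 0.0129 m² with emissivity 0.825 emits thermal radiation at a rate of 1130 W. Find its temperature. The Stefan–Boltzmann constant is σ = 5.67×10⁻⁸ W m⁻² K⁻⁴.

From P = εσAT⁴, T = (P / εσA)^(1/4) = (1130 / (0.825 × 5.67×10⁻⁸ × 0.0129))^(1/4).
T = (1.87×10^12)^(1/4) = 1170 K.

T ≈ 1170 K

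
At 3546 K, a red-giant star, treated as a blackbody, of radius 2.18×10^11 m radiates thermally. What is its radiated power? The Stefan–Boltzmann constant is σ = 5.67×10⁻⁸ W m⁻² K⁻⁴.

P ≈ 5.35×10^30 W

A = 4πr² = 4π × (2.18×10^11)² = 5.97×10^23 m².
P = σAT⁴ = 5.67×10⁻⁸ × 5.97×10^23 × (3546)⁴ = 5.67×10⁻⁸ × 5.97×10^23 × 1.58×10^14.
P = 5.35×10^30 W.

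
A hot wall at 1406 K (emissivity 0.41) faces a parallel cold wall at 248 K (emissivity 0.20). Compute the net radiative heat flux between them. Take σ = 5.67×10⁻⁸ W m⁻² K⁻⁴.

For two large parallel gray plates, q = σ(T₁⁴ − T₂⁴) / (1/ε₁ + 1/ε₂ − 1).
1/ε₁ + 1/ε₂ − 1 = 1/0.41 + 1/0.20 − 1 = 6.439.
T₁⁴ − T₂⁴ = 3.91×10^12 − 3.78×10^9 = 3.90×10^12 K⁴.
q = 5.67×10⁻⁸ × 3.90×10^12 / 6.439 = 34400 W/m².

q ≈ 34400 W/m²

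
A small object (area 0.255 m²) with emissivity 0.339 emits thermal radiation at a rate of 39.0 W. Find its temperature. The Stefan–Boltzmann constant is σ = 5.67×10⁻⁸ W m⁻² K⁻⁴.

T ≈ 299 K

From P = εσAT⁴, T = (P / εσA)^(1/4) = (39.0 / (0.339 × 5.67×10⁻⁸ × 0.255))^(1/4).
T = (7.96×10^9)^(1/4) = 299 K.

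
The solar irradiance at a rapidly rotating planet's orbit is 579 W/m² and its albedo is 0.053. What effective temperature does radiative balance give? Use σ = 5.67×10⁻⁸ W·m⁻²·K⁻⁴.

Power absorbed = (1−a)S·πR²; power emitted = 4πR²σT⁴. Equating and cancelling πR²:
T = ((1−a)S / 4σ)^(1/4) = (548 / (4 × 5.67×10⁻⁸))^(1/4) = (2.42×10^9)^(1/4).
T = 222 K.

T ≈ 222 K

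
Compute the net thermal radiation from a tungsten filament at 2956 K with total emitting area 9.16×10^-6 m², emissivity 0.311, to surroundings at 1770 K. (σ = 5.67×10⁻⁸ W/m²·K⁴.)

Q ≈ 10.7 W

Q = εσA(T⁴ − T_s⁴). T⁴ − T_s⁴ = (2956)⁴ − (1770)⁴ = 7.64×10^13 − 9.82×10^12 = 6.65×10^13 K⁴.
Q = 0.311 × 5.67×10⁻⁸ × 9.16×10^-6 × 6.65×10^13 = 10.7 W.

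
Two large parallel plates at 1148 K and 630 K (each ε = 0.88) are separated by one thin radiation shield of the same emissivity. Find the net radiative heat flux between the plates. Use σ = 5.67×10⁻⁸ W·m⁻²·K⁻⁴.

Each of the 2 gaps contributes resistance (2/ε − 1) = 2/0.88 − 1 = 1.273; total = 2.545.
q = σ(T₁⁴ − T₂⁴) / 2.545 = 5.67×10⁻⁸ × 1.58×10^12 / 2.545 = 35200 W/m².

q ≈ 35200 W/m²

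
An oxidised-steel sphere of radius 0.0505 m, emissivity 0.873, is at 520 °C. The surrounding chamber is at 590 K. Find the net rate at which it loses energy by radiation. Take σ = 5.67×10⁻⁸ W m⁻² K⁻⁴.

A = 4πr² = 4π × (0.0505)² = 0.0320 m².
Convert: 520 °C = 793 K.
Q = εσA(T⁴ − T_s⁴). T⁴ − T_s⁴ = (793)⁴ − (590)⁴ = 3.95×10^11 − 1.21×10^11 = 2.74×10^11 K⁴.
Q = 0.873 × 5.67×10⁻⁸ × 0.0320 × 2.74×10^11 = 435 W.

Q ≈ 435 W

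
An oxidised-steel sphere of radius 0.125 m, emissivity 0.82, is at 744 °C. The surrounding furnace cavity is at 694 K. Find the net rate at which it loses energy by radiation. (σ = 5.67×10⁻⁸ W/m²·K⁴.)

A = 4πr² = 4π × (0.125)² = 0.196 m².
Convert: 744 °C = 1017 K.
Q = εσA(T⁴ − T_s⁴). T⁴ − T_s⁴ = (1017)⁴ − (694)⁴ = 1.07×10^12 − 2.32×10^11 = 8.38×10^11 K⁴.
Q = 0.82 × 5.67×10⁻⁸ × 0.196 × 8.38×10^11 = 7650 W.

Q ≈ 7650 W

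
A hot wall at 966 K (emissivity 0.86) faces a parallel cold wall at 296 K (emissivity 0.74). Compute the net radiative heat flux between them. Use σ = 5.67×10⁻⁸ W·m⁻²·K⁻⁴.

q ≈ 32300 W/m²

For two large parallel gray plates, q = σ(T₁⁴ − T₂⁴) / (1/ε₁ + 1/ε₂ − 1).
1/ε₁ + 1/ε₂ − 1 = 1/0.86 + 1/0.74 − 1 = 1.514.
T₁⁴ − T₂⁴ = 8.71×10^11 − 7.68×10^9 = 8.63×10^11 K⁴.
q = 5.67×10⁻⁸ × 8.63×10^11 / 1.514 = 32300 W/m².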